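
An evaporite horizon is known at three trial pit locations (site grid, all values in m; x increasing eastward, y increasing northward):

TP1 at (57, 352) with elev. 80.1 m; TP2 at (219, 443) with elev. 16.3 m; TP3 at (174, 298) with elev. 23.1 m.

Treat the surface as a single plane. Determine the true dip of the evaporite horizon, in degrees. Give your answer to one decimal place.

24.4°

Let the plane be z = a·x + b·y + c.
TP2−TP1: 162a + 91b = −63.8;  TP3−TP1: 117a − 54b = −57.
Solving gives a = −0.44507, b = 0.09123.
Gradient magnitude |∇z| = √(a² + b²) = √(0.19809 + 0.00832) = 0.45433.
True dip = arctan(0.45433) = 24.4°, dipping toward ESE (azimuth ≈ 102°).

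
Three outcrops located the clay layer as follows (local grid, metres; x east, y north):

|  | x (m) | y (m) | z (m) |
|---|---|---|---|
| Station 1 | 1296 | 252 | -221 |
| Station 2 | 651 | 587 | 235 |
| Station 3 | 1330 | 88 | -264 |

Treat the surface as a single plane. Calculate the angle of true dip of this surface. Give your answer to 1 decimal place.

33.1°

Two edge vectors: Station 1→Station 2 = (-645, 335, 456), Station 1→Station 3 = (34, -164, -43).
Normal n = (Station 1→Station 2) × (Station 1→Station 3) = (60379, -12231, 94390).
So ∂z/∂x = −n_x/n_z = −0.63968 and ∂z/∂y = −n_y/n_z = 0.12958.
Gradient magnitude |∇z| = √(a² + b²) = √(0.40919 + 0.01679) = 0.65267.
True dip = arctan(0.65267) = 33.1°, dipping toward ESE (azimuth ≈ 101°).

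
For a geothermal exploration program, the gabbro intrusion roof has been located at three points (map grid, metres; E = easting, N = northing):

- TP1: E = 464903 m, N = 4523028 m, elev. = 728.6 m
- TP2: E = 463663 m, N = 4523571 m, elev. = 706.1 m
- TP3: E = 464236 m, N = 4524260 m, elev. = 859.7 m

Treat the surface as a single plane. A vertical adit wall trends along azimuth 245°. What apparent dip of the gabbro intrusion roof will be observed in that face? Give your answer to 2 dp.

8.04°

Let the plane be z = a·E + b·N + c.
TP2−TP1: −1240a + 543b = −22.5;  TP3−TP1: −667a + 1232b = 131.1.
Solving gives a = 0.08486, b = 0.15236.
Unit vector along 245° is (sin 245°, cos 245°) = (-0.9063, -0.4226).
Slope in that direction = a·(-0.9063) + b·(-0.4226) = −0.14130.
Apparent dip = arctan|0.14130| = 8.04° (true dip is 9.9°, so apparent ≤ true as expected).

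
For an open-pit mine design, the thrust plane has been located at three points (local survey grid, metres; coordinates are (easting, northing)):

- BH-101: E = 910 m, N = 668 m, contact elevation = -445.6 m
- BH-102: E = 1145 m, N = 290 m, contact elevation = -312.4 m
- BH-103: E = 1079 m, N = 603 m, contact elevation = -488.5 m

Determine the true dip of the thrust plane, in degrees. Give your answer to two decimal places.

40.15°

Let the plane be z = a·E + b·N + c.
BH-102−BH-101: 235a − 378b = 133.2;  BH-103−BH-101: 169a − 65b = −42.9.
Solving gives a = −0.51174, b = −0.67053.
Gradient magnitude |∇z| = √(a² + b²) = √(0.26188 + 0.44961) = 0.84350.
True dip = arctan(0.84350) = 40.15°, dipping toward NE (azimuth ≈ 037°).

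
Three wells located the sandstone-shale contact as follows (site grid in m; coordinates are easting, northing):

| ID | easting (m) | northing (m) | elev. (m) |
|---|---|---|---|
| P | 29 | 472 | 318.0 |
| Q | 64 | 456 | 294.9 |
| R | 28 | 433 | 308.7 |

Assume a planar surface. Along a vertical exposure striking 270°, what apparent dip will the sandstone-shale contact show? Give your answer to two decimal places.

28.57°

Two edge vectors: P→Q = (35, -16, -23.1), P→R = (-1, -39, -9.3).
Normal n = (P→Q) × (P→R) = (-752.1, 348.6, -1381).
So ∂z/∂easting = −n_x/n_z = −0.54461 and ∂z/∂northing = −n_y/n_z = 0.25243.
Unit vector along 270° is (sin 270°, cos 270°) = (-1.0000, -0.0000).
Slope in that direction = a·(-1.0000) + b·(-0.0000) = 0.54461.
Apparent dip = arctan|0.54461| = 28.57° (true dip is 31.0°, so apparent ≤ true as expected).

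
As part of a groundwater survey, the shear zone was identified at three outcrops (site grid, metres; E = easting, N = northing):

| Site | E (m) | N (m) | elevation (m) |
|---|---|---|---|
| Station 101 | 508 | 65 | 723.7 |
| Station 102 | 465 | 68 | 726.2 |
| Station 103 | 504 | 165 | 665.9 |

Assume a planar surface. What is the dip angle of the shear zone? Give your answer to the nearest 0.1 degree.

Let the plane be z = a·E + b·N + c.
Station 102−Station 101: −43a + 3b = 2.5;  Station 103−Station 101: −4a + 100b = −57.8.
Solving gives a = −0.09874, b = −0.58195.
Gradient magnitude |∇z| = √(a² + b²) = √(0.00975 + 0.33867) = 0.59027.
True dip = arctan(0.59027) = 30.6°, dipping toward N (azimuth ≈ 010°).

30.6°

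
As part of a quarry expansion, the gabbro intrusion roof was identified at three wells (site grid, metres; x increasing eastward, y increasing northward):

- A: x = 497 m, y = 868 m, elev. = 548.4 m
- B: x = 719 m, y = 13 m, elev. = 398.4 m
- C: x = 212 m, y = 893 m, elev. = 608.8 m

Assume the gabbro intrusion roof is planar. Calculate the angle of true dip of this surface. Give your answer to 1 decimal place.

Two edge vectors: A→B = (222, -855, -150), A→C = (-285, 25, 60.4).
Normal n = (A→B) × (A→C) = (-47892, 29341.2, -238125).
So ∂z/∂x = −n_x/n_z = −0.20112 and ∂z/∂y = −n_y/n_z = 0.12322.
Gradient magnitude |∇z| = √(a² + b²) = √(0.04045 + 0.01518) = 0.23587.
True dip = arctan(0.23587) = 13.3°, dipping toward ESE (azimuth ≈ 121°).

13.3°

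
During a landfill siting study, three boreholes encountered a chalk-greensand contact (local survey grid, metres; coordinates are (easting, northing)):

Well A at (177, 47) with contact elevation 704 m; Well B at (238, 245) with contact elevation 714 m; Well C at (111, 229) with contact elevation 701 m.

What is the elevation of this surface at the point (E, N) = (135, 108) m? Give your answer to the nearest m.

Two edge vectors: Well A→Well B = (61, 198, 10), Well A→Well C = (-66, 182, -3).
Normal n = (Well A→Well B) × (Well A→Well C) = (-2414, -477, 24170).
So ∂z/∂E = −n_x/n_z = 0.09988 and ∂z/∂N = −n_y/n_z = 0.01974.
Intercept c from Well A: 704 − 17.68 − 0.93 = 685.39.
At (135, 108): z = 13.5 + 2.1 + 685.39 = 701.0 m.

701 m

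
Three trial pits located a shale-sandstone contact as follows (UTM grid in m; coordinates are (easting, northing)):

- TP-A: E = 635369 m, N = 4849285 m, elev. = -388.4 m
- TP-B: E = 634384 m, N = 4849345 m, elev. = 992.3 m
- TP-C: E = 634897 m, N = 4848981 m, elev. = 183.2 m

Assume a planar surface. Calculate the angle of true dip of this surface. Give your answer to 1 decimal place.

Two edge vectors: TP-A→TP-B = (-985, 60, 1380.7), TP-A→TP-C = (-472, -304, 571.6).
Normal n = (TP-A→TP-B) × (TP-A→TP-C) = (454028.8, -88664.4, 327760).
So ∂z/∂E = −n_x/n_z = −1.38525 and ∂z/∂N = −n_y/n_z = 0.27052.
Gradient magnitude |∇z| = √(a² + b²) = √(1.91891 + 0.07318) = 1.41141.
True dip = arctan(1.41141) = 54.7°, dipping toward E (azimuth ≈ 101°).

54.7°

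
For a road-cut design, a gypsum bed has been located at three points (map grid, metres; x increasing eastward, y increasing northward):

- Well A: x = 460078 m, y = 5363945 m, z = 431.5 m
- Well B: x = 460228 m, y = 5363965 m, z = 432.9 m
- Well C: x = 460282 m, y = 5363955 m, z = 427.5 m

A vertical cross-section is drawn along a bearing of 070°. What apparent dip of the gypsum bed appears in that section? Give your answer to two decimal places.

Two edge vectors: Well A→Well B = (150, 20, 1.4), Well A→Well C = (204, 10, -4).
Normal n = (Well A→Well B) × (Well A→Well C) = (-94, 885.6, -2580).
So ∂z/∂x = −n_x/n_z = −0.03643 and ∂z/∂y = −n_y/n_z = 0.34326.
Unit vector along 070° is (sin 70°, cos 70°) = (0.9397, 0.3420).
Slope in that direction = a·(0.9397) + b·(0.3420) = 0.08316.
Apparent dip = arctan|0.08316| = 4.75° (true dip is 19.0°, so apparent ≤ true as expected).

4.75°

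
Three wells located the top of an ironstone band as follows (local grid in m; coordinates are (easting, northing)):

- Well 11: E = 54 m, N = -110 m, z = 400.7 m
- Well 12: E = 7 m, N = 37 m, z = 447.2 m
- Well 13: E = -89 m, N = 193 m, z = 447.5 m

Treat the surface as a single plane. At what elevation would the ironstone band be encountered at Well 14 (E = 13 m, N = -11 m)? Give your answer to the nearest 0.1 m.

422.1 m

Two edge vectors: Well 11→Well 12 = (-47, 147, 46.5), Well 11→Well 13 = (-143, 303, 46.8).
Normal n = (Well 11→Well 12) × (Well 11→Well 13) = (-7209.9, -4449.9, 6780).
So ∂z/∂E = −n_x/n_z = 1.06341 and ∂z/∂N = −n_y/n_z = 0.65633.
Intercept c from Well 11: 400.7 − 57.42 + 72.20 = 415.47.
At (13, -11): z = 13.8 − 7.2 + 415.47 = 422.1 m.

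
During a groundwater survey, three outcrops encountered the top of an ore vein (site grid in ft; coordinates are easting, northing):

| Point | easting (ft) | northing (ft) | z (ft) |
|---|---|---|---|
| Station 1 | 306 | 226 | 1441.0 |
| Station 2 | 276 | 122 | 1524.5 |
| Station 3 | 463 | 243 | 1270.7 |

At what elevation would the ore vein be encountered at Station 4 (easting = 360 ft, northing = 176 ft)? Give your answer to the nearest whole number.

Two edge vectors: Station 1→Station 2 = (-30, -104, 83.5), Station 1→Station 3 = (157, 17, -170.3).
Normal n = (Station 1→Station 2) × (Station 1→Station 3) = (16291.7, 8000.5, 15818).
So ∂z/∂easting = −n_x/n_z = −1.02995 and ∂z/∂northing = −n_y/n_z = −0.50578.
Intercept c from Station 1: 1441 + 315.16 + 114.31 = 1870.47.
At (360, 176): z = −370.8 − 89.0 + 1870.47 = 1410.7 ft.

1411 ft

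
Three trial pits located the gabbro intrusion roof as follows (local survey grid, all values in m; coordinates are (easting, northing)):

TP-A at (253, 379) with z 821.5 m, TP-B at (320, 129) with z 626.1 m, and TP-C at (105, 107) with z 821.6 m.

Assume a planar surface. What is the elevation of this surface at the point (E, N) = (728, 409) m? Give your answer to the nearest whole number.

380 m

Let the plane be z = a·E + b·N + c.
TP-B−TP-A: 67a − 250b = −195.4;  TP-C−TP-A: −148a − 272b = 0.1.
Solving gives a = −0.96287, b = 0.52355.
Then c = 821.5 − a·253 − b·379 = 866.68.
At (728, 409): z = −701.0 + 214.1 + 866.68 = 379.8 m.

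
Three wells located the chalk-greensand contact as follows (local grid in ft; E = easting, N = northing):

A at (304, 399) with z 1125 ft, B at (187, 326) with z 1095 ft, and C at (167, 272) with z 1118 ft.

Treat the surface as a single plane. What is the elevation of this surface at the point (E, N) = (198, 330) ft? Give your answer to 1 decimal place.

1099.8 ft

Let the plane be z = a·E + b·N + c.
B−A: −117a − 73b = −30;  C−A: −137a − 127b = −7.
Solving gives a = 0.67909, b = −0.67744.
Then c = 1125 − a·304 − b·399 = 1188.86.
At (198, 330): z = 134.5 − 223.6 + 1188.86 = 1099.8 ft.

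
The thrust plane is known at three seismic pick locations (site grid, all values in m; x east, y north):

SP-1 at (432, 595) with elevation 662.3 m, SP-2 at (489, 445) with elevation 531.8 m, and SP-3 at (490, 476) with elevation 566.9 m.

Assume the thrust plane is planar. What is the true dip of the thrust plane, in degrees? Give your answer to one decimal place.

Two edge vectors: SP-1→SP-2 = (57, -150, -130.5), SP-1→SP-3 = (58, -119, -95.4).
Normal n = (SP-1→SP-2) × (SP-1→SP-3) = (-1219.5, -2131.2, 1917).
So ∂z/∂x = −n_x/n_z = 0.63615 and ∂z/∂y = −n_y/n_z = 1.11174.
Gradient magnitude |∇z| = √(a² + b²) = √(0.40469 + 1.23596) = 1.28088.
True dip = arctan(1.28088) = 52.0°, dipping toward SSW (azimuth ≈ 210°).

52.0°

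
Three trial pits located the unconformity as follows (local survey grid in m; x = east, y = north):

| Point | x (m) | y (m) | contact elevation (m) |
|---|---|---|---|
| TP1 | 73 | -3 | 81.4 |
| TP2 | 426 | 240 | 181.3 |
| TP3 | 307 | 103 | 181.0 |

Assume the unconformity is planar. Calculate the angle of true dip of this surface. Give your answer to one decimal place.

Two edge vectors: TP1→TP2 = (353, 243, 99.9), TP1→TP3 = (234, 106, 99.6).
Normal n = (TP1→TP2) × (TP1→TP3) = (13613.4, -11782.2, -19444).
So ∂z/∂x = −n_x/n_z = 0.70013 and ∂z/∂y = −n_y/n_z = −0.60596.
Gradient magnitude |∇z| = √(a² + b²) = √(0.49019 + 0.36718) = 0.92594.
True dip = arctan(0.92594) = 42.8°, dipping toward NW (azimuth ≈ 311°).

42.8°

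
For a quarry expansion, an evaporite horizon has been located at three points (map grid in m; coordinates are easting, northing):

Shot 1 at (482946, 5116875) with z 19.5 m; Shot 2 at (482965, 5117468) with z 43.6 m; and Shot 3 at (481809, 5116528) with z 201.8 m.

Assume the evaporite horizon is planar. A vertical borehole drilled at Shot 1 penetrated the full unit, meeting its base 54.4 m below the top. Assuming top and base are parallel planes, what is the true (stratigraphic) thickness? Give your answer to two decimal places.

Two edge vectors: Shot 1→Shot 2 = (19, 593, 24.1), Shot 1→Shot 3 = (-1137, -347, 182.3).
Normal n = (Shot 1→Shot 2) × (Shot 1→Shot 3) = (116466.6, -30865.4, 667648).
So ∂z/∂easting = −n_x/n_z = −0.17444 and ∂z/∂northing = −n_y/n_z = 0.04623.
|∇z| = √(a²+b²) = 0.18047, so dip δ = arctan(0.18047) = 10.23°.
True thickness = vertical thickness × cos δ = 54.4 × cos 10.23° = 53.54 m.

53.54 m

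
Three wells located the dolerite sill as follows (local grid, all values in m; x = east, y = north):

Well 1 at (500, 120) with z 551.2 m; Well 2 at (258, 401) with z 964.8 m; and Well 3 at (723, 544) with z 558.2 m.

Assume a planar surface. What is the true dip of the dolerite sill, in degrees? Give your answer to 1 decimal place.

50.0°

Two edge vectors: Well 1→Well 2 = (-242, 281, 413.6), Well 1→Well 3 = (223, 424, 7).
Normal n = (Well 1→Well 2) × (Well 1→Well 3) = (-173399.4, 93926.8, -165271).
So ∂z/∂x = −n_x/n_z = −1.04918 and ∂z/∂y = −n_y/n_z = 0.56832.
Gradient magnitude |∇z| = √(a² + b²) = √(1.10078 + 0.32299) = 1.19322.
True dip = arctan(1.19322) = 50.0°, dipping toward ESE (azimuth ≈ 118°).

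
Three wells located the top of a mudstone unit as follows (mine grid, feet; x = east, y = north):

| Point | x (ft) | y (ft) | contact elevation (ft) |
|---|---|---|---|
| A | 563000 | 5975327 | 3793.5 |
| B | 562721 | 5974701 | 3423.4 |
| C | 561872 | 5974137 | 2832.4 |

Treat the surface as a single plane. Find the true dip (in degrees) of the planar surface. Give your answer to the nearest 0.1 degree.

30.4°

Let the plane be z = a·x + b·y + c.
B−A: −279a − 626b = −370.1;  C−A: −1128a − 1190b = −961.1.
Solving gives a = 0.43096, b = 0.39914.
Gradient magnitude |∇z| = √(a² + b²) = √(0.18573 + 0.15931) = 0.58740.
True dip = arctan(0.58740) = 30.4°, dipping toward SW (azimuth ≈ 227°).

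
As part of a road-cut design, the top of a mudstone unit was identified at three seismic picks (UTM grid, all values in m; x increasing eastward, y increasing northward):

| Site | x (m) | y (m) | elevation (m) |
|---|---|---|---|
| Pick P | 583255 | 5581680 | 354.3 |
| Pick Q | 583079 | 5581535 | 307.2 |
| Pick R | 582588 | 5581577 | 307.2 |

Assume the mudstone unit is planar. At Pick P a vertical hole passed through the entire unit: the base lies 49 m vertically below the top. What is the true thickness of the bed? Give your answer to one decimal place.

47.0 m

Two edge vectors: Pick P→Pick Q = (-176, -145, -47.1), Pick P→Pick R = (-667, -103, -47.1).
Normal n = (Pick P→Pick Q) × (Pick P→Pick R) = (1978.2, 23126.1, -78587).
So ∂z/∂x = −n_x/n_z = 0.02517 and ∂z/∂y = −n_y/n_z = 0.29427.
|∇z| = √(a²+b²) = 0.29535, so dip δ = arctan(0.29535) = 16.45°.
True thickness = vertical thickness × cos δ = 49 × cos 16.45° = 47.0 m.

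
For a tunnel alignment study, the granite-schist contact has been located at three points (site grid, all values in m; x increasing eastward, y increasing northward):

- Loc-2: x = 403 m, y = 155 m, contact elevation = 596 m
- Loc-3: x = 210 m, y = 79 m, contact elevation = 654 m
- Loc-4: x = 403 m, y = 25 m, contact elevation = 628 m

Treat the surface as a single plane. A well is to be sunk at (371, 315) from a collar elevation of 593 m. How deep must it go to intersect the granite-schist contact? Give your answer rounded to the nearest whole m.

30 m

Two edge vectors: Loc-2→Loc-3 = (-193, -76, 58), Loc-2→Loc-4 = (0, -130, 32).
Normal n = (Loc-2→Loc-3) × (Loc-2→Loc-4) = (5108, 6176, 25090).
So ∂z/∂x = −n_x/n_z = −0.20359 and ∂z/∂y = −n_y/n_z = −0.24615.
Intercept c from Loc-2: 596 + 82.05 + 38.15 = 716.20.
At (371, 315): z_contact = −75.5 − 77.5 + 716.20 = 563.1 m.
Depth below ground = 593 − 563.1 = 30 m.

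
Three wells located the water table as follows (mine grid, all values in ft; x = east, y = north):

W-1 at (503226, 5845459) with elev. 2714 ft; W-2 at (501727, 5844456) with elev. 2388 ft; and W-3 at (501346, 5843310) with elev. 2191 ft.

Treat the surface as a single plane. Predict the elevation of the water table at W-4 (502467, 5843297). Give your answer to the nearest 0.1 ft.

Let the plane be z = a·x + b·y + c.
W-2−W-1: −1499a − 1003b = −326;  W-3−W-1: −1880a − 2149b = −523.
Solving gives a = 0.131768773, b = 0.128094326.
Then c = 2714 − a·503226 − b·5845459 = −812365.60.
At (502467, 5843297): z = 66209.5 + 748493.2 − 812365.60 = 2337.0 ft.

2337.0 ft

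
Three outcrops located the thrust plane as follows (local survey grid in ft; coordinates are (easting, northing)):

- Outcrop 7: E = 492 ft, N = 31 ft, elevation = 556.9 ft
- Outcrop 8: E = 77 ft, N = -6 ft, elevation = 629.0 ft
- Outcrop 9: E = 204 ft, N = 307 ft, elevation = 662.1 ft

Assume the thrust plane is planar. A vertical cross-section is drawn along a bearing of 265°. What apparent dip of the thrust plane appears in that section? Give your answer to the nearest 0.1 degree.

9.8°

Two edge vectors: Outcrop 7→Outcrop 8 = (-415, -37, 72.1), Outcrop 7→Outcrop 9 = (-288, 276, 105.2).
Normal n = (Outcrop 7→Outcrop 8) × (Outcrop 7→Outcrop 9) = (-23792, 22893.2, -125196).
So ∂z/∂E = −n_x/n_z = −0.19004 and ∂z/∂N = −n_y/n_z = 0.18286.
Unit vector along 265° is (sin 265°, cos 265°) = (-0.9962, -0.0872).
Slope in that direction = a·(-0.9962) + b·(-0.0872) = 0.17338.
Apparent dip = arctan|0.17338| = 9.8° (true dip is 14.8°, so apparent ≤ true as expected).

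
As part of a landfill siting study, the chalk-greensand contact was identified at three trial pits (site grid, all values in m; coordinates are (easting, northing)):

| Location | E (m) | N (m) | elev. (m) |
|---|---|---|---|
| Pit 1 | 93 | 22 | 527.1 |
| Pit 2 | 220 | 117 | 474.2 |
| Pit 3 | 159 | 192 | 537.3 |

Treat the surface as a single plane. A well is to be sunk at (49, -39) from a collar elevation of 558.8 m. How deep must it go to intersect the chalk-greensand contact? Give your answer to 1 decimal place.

Two edge vectors: Pit 1→Pit 2 = (127, 95, -52.9), Pit 1→Pit 3 = (66, 170, 10.2).
Normal n = (Pit 1→Pit 2) × (Pit 1→Pit 3) = (9962, -4786.8, 15320).
So ∂z/∂E = −n_x/n_z = −0.65026 and ∂z/∂N = −n_y/n_z = 0.31245.
Intercept c from Pit 1: 527.1 + 60.47 − 6.87 = 580.70.
At (49, -39): z_contact = −31.86 − 12.19 + 580.70 = 536.65 m.
Depth below ground = 558.8 − 536.65 = 22.1 m.

22.1 m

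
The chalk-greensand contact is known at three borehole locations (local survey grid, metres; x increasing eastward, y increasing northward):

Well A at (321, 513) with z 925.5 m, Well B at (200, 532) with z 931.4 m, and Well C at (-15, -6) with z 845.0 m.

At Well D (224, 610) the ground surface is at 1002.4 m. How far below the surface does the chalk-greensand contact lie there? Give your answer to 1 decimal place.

Two edge vectors: Well A→Well B = (-121, 19, 5.9), Well A→Well C = (-336, -519, -80.5).
Normal n = (Well A→Well B) × (Well A→Well C) = (1532.6, -11722.9, 69183).
So ∂z/∂x = −n_x/n_z = −0.02215 and ∂z/∂y = −n_y/n_z = 0.16945.
Intercept c from Well A: 925.5 + 7.11 − 86.93 = 845.68.
At (224, 610): z_contact = −4.96 + 103.36 + 845.68 = 944.09 m.
Depth below ground = 1002.4 − 944.09 = 58.3 m.

58.3 m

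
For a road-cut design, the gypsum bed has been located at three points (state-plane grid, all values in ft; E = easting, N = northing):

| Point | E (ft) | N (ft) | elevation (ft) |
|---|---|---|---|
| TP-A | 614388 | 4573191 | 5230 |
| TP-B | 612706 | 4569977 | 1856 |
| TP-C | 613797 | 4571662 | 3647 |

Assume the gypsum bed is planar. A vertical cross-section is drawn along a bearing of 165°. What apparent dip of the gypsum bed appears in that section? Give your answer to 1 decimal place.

43.0°

Let the plane be z = a·E + b·N + c.
TP-B−TP-A: −1682a − 3214b = −3374;  TP-C−TP-A: −591a − 1529b = −1583.
Solving gives a = 0.10573, b = 0.99445.
Unit vector along 165° is (sin 165°, cos 165°) = (0.2588, -0.9659).
Slope in that direction = a·(0.2588) + b·(-0.9659) = −0.93320.
Apparent dip = arctan|0.93320| = 43.0° (true dip is 45.0°, so apparent ≤ true as expected).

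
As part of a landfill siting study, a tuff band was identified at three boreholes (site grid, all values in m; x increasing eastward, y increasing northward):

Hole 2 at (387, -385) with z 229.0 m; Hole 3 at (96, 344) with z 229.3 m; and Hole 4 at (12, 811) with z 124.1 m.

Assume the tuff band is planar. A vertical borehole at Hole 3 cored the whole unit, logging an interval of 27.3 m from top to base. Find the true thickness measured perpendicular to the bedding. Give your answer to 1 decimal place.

18.3 m

Two edge vectors: Hole 2→Hole 3 = (-291, 729, 0.3), Hole 2→Hole 4 = (-375, 1196, -104.9).
Normal n = (Hole 2→Hole 3) × (Hole 2→Hole 4) = (-76830.9, -30638.4, -74661).
So ∂z/∂x = −n_x/n_z = −1.02906 and ∂z/∂y = −n_y/n_z = −0.41037.
|∇z| = √(a²+b²) = 1.10787, so dip δ = arctan(1.10787) = 47.93°.
True thickness = vertical thickness × cos δ = 27.3 × cos 47.93° = 18.3 m.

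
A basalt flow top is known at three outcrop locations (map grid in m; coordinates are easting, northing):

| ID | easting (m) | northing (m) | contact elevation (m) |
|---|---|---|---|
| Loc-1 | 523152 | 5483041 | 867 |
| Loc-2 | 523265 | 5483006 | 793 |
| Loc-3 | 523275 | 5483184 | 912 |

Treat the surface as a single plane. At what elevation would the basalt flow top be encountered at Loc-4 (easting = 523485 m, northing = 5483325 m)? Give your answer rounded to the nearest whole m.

917 m

Let the plane be z = a·easting + b·northing + c.
Loc-2−Loc-1: 113a − 35b = −74;  Loc-3−Loc-1: 123a + 143b = 45.
Solving gives a = −0.44013878, b = 0.69326622.
Then c = 867 − a·523152 − b·5483041 = −3570080.64.
At (523485, 5483325): z = −230406.0 + 3801404.0 − 3570080.64 = 917.3 m.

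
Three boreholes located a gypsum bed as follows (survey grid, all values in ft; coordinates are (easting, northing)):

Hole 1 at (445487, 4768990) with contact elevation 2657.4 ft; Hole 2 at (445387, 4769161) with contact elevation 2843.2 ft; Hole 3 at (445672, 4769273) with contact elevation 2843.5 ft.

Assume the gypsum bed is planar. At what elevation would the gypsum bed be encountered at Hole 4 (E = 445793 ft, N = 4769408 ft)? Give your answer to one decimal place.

2920.9 ft

Let the plane be z = a·E + b·N + c.
Hole 2−Hole 1: −100a + 171b = 185.8;  Hole 3−Hole 1: 185a + 283b = 186.1.
Solving gives a = −0.346346876, b = 0.884007675.
Then c = 2657.4 − a·445487 − b·4768990 = −4058873.33.
At (445793, 4769408): z = −154399.0 + 4216193.3 − 4058873.33 = 2920.9 ft.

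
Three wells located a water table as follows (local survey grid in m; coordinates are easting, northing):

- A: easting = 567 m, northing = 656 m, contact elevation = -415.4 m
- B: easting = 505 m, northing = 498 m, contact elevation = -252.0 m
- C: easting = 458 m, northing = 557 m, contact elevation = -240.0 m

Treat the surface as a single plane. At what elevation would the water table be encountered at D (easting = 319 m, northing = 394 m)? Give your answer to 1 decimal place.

Two edge vectors: A→B = (-62, -158, 163.4), A→C = (-109, -99, 175.4).
Normal n = (A→B) × (A→C) = (-11536.6, -6935.8, -11084).
So ∂z/∂easting = −n_x/n_z = −1.04083 and ∂z/∂northing = −n_y/n_z = −0.62575.
Intercept c from A: -415.4 + 590.15 + 410.49 = 585.24.
At (319, 394): z = −332.0 − 246.5 + 585.24 = 6.7 m.

6.7 m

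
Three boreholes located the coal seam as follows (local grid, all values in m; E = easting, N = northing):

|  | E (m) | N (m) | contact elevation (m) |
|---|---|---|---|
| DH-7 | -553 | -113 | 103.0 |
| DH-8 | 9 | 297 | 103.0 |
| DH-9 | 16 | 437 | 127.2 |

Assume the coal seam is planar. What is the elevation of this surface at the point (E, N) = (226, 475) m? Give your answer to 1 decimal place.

Two edge vectors: DH-7→DH-8 = (562, 410, 0), DH-7→DH-9 = (569, 550, 24.2).
Normal n = (DH-7→DH-8) × (DH-7→DH-9) = (9922, -13600.4, 75810).
So ∂z/∂E = −n_x/n_z = −0.13088 and ∂z/∂N = −n_y/n_z = 0.17940.
Intercept c from DH-7: 103 − 72.38 + 20.27 = 50.90.
At (226, 475): z = −29.6 + 85.2 + 50.90 = 106.5 m.

106.5 m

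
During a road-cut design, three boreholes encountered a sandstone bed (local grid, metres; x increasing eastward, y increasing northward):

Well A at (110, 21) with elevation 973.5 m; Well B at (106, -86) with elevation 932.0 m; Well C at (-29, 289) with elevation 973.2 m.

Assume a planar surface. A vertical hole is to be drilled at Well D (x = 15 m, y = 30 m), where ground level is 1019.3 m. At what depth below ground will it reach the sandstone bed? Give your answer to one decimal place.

109.0 m

Two edge vectors: Well A→Well B = (-4, -107, -41.5), Well A→Well C = (-139, 268, -0.3).
Normal n = (Well A→Well B) × (Well A→Well C) = (11154.1, 5767.3, -15945).
So ∂z/∂x = −n_x/n_z = 0.69954 and ∂z/∂y = −n_y/n_z = 0.36170.
Intercept c from Well A: 973.5 − 76.95 − 7.60 = 888.96.
At (15, 30): z_contact = 10.49 + 10.85 + 888.96 = 910.30 m.
Depth below ground = 1019.3 − 910.30 = 109.0 m.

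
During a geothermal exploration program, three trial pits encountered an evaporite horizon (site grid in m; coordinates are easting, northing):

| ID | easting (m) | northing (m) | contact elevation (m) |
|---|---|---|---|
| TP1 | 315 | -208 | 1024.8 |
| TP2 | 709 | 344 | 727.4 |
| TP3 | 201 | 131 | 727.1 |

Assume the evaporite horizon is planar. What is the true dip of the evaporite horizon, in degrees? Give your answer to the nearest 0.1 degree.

39.8°

Two edge vectors: TP1→TP2 = (394, 552, -297.4), TP1→TP3 = (-114, 339, -297.7).
Normal n = (TP1→TP2) × (TP1→TP3) = (-63511.8, 151197.4, 196494).
So ∂z/∂easting = −n_x/n_z = 0.32323 and ∂z/∂northing = −n_y/n_z = −0.76948.
Gradient magnitude |∇z| = √(a² + b²) = √(0.10447 + 0.59209) = 0.83461.
True dip = arctan(0.83461) = 39.8°, dipping toward NNW (azimuth ≈ 337°).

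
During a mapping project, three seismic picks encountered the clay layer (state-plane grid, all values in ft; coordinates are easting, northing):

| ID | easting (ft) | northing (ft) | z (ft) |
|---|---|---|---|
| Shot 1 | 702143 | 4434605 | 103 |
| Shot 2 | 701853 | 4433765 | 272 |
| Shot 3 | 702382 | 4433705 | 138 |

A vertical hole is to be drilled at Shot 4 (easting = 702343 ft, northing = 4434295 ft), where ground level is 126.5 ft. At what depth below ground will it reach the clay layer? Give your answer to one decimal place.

Two edge vectors: Shot 1→Shot 2 = (-290, -840, 169), Shot 1→Shot 3 = (239, -900, 35).
Normal n = (Shot 1→Shot 2) × (Shot 1→Shot 3) = (122700, 50541, 461760).
So ∂z/∂easting = −n_x/n_z = −0.265722453 and ∂z/∂northing = −n_y/n_z = −0.109452963.
Intercept c from Shot 1: 103 + 186575.16 + 485380.66 = 672058.82.
At (702343, 4434295): z_contact = −186628.30 − 485346.72 + 672058.82 = 83.79 ft.
Depth below ground = 126.5 − 83.79 = 42.7 ft.

42.7 ft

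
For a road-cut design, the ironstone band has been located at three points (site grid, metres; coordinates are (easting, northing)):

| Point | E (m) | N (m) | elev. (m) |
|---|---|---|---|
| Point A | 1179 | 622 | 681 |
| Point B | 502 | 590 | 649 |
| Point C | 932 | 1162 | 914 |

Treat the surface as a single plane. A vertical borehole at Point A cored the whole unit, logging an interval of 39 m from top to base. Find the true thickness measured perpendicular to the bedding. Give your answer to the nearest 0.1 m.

35.6 m

Let the plane be z = a·E + b·N + c.
Point B−Point A: −677a − 32b = −32;  Point C−Point A: −247a + 540b = 233.
Solving gives a = 0.02630, b = 0.44351.
|∇z| = √(a²+b²) = 0.44429, so dip δ = arctan(0.44429) = 23.96°.
True thickness = vertical thickness × cos δ = 39 × cos 23.96° = 35.6 m.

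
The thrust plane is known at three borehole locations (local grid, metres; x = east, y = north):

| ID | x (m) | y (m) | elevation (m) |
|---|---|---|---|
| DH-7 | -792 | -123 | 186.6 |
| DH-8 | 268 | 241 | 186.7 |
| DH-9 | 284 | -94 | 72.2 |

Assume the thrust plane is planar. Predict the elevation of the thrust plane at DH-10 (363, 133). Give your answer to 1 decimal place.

Two edge vectors: DH-7→DH-8 = (1060, 364, 0.1), DH-7→DH-9 = (1076, 29, -114.4).
Normal n = (DH-7→DH-8) × (DH-7→DH-9) = (-41644.5, 121371.6, -360924).
So ∂z/∂x = −n_x/n_z = −0.11538 and ∂z/∂y = −n_y/n_z = 0.33628.
Intercept c from DH-7: 186.6 − 91.38 + 41.36 = 136.58.
At (363, 133): z = −41.9 + 44.7 + 136.58 = 139.4 m.

139.4 m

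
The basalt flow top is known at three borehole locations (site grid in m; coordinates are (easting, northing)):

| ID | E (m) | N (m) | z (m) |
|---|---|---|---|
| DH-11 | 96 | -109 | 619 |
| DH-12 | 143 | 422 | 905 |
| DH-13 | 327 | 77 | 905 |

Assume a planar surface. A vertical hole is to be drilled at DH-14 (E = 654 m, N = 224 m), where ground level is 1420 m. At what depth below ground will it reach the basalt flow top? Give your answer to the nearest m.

164 m

Let the plane be z = a·E + b·N + c.
DH-12−DH-11: 47a + 531b = 286;  DH-13−DH-11: 231a + 186b = 286.
Solving gives a = 0.86614, b = 0.46194.
Then c = 619 − a·96 − b·-109 = 586.20.
At (654, 224): z_contact = 566.5 + 103.5 + 586.20 = 1256.1 m.
Depth below ground = 1420 − 1256.1 = 164 m.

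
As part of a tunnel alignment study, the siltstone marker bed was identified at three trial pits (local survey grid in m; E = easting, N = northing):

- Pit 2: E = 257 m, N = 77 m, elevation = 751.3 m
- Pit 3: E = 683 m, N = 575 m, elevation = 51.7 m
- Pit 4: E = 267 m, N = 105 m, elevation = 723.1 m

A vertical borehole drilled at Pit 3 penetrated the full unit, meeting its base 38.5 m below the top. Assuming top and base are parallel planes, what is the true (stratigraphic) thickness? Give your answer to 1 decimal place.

26.2 m

Two edge vectors: Pit 2→Pit 3 = (426, 498, -699.6), Pit 2→Pit 4 = (10, 28, -28.2).
Normal n = (Pit 2→Pit 3) × (Pit 2→Pit 4) = (5545.2, 5017.2, 6948).
So ∂z/∂E = −n_x/n_z = −0.79810 and ∂z/∂N = −n_y/n_z = −0.72211.
|∇z| = √(a²+b²) = 1.07629, so dip δ = arctan(1.07629) = 47.10°.
True thickness = vertical thickness × cos δ = 38.5 × cos 47.10° = 26.2 m.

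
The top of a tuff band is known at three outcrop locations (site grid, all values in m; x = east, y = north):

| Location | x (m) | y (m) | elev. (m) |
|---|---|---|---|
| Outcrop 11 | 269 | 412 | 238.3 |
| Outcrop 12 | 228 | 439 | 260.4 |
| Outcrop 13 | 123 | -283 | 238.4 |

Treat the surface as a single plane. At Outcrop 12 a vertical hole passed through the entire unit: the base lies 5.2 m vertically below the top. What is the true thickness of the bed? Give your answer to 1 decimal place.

4.7 m

Two edge vectors: Outcrop 11→Outcrop 12 = (-41, 27, 22.1), Outcrop 11→Outcrop 13 = (-146, -695, 0.1).
Normal n = (Outcrop 11→Outcrop 12) × (Outcrop 11→Outcrop 13) = (15362.2, -3222.5, 32437).
So ∂z/∂x = −n_x/n_z = −0.47360 and ∂z/∂y = −n_y/n_z = 0.09935.
|∇z| = √(a²+b²) = 0.48391, so dip δ = arctan(0.48391) = 25.82°.
True thickness = vertical thickness × cos δ = 5.2 × cos 25.82° = 4.7 m.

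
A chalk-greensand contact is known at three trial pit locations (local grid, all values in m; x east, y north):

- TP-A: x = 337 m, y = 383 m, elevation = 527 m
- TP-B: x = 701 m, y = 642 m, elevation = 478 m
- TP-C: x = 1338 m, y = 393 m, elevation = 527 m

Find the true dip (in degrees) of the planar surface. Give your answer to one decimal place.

Two edge vectors: TP-A→TP-B = (364, 259, -49), TP-A→TP-C = (1001, 10, 0).
Normal n = (TP-A→TP-B) × (TP-A→TP-C) = (490, -49049, -255619).
So ∂z/∂x = −n_x/n_z = 0.00192 and ∂z/∂y = −n_y/n_z = −0.19188.
Gradient magnitude |∇z| = √(a² + b²) = √(0.00000 + 0.03682) = 0.19189.
True dip = arctan(0.19189) = 10.9°, dipping toward N (azimuth ≈ 359°).

10.9°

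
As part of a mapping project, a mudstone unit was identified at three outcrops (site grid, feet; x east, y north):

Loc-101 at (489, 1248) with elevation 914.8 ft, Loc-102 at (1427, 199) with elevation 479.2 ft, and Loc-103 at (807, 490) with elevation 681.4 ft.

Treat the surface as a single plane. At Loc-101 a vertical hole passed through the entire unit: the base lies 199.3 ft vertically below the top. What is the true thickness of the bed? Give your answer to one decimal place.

Let the plane be z = a·x + b·y + c.
Loc-102−Loc-101: 938a − 1049b = −435.6;  Loc-103−Loc-101: 318a − 758b = −233.4.
Solving gives a = −0.22613, b = 0.21305.
|∇z| = √(a²+b²) = 0.31069, so dip δ = arctan(0.31069) = 17.26°.
True thickness = vertical thickness × cos δ = 199.3 × cos 17.26° = 190.3 ft.

190.3 ft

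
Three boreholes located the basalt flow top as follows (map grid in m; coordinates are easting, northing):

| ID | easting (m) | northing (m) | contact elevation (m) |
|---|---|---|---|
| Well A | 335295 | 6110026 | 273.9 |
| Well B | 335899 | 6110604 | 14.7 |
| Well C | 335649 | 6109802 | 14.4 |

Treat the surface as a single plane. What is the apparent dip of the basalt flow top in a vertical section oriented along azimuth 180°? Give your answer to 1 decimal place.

Two edge vectors: Well A→Well B = (604, 578, -259.2), Well A→Well C = (354, -224, -259.5).
Normal n = (Well A→Well B) × (Well A→Well C) = (-208051.8, 64981.2, -339908).
So ∂z/∂easting = −n_x/n_z = −0.61208 and ∂z/∂northing = −n_y/n_z = 0.19117.
Unit vector along 180° is (sin 180°, cos 180°) = (0.0000, -1.0000).
Slope in that direction = a·(0.0000) + b·(-1.0000) = −0.19117.
Apparent dip = arctan|0.19117| = 10.8° (true dip is 32.7°, so apparent ≤ true as expected).

10.8°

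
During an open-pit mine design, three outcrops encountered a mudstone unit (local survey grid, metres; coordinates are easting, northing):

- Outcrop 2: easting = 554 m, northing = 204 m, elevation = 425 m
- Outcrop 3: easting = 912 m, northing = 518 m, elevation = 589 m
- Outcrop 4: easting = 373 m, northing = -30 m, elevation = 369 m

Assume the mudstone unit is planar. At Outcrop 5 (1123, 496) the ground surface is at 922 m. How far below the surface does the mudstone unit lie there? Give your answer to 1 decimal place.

Let the plane be z = a·easting + b·northing + c.
Outcrop 3−Outcrop 2: 358a + 314b = 164;  Outcrop 4−Outcrop 2: −181a − 234b = −56.
Solving gives a = 0.771846, b = −0.357710.
Then c = 425 − a·554 − b·204 = 70.37.
At (1123, 496): z_contact = 866.78 − 177.42 + 70.37 = 759.73 m.
Depth below ground = 922 − 759.73 = 162.3 m.

162.3 m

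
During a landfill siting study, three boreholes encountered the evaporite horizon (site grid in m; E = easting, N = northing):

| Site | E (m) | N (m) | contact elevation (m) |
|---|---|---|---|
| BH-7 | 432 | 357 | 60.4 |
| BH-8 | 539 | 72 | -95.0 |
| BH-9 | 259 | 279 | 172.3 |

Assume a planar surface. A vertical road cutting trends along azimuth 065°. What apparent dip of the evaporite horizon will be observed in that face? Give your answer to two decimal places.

30.23°

Let the plane be z = a·E + b·N + c.
BH-8−BH-7: 107a − 285b = −155.4;  BH-9−BH-7: −173a − 78b = 111.9.
Solving gives a = −0.76343, b = 0.25864.
Unit vector along 065° is (sin 65°, cos 65°) = (0.9063, 0.4226).
Slope in that direction = a·(0.9063) + b·(0.4226) = −0.58260.
Apparent dip = arctan|0.58260| = 30.23° (true dip is 38.9°, so apparent ≤ true as expected).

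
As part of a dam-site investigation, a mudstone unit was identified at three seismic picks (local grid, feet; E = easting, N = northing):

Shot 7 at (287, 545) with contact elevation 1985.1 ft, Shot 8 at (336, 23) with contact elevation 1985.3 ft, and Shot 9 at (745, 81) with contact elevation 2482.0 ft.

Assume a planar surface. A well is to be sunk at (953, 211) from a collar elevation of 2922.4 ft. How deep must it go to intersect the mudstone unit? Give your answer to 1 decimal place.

176.5 ft

Two edge vectors: Shot 7→Shot 8 = (49, -522, 0.2), Shot 7→Shot 9 = (458, -464, 496.9).
Normal n = (Shot 7→Shot 8) × (Shot 7→Shot 9) = (-259289, -24256.5, 216340).
So ∂z/∂E = −n_x/n_z = 1.19853 and ∂z/∂N = −n_y/n_z = 0.11212.
Intercept c from Shot 7: 1985.1 − 343.98 − 61.11 = 1580.02.
At (953, 211): z_contact = 1142.19 + 23.66 + 1580.02 = 2745.87 ft.
Depth below ground = 2922.4 − 2745.87 = 176.5 ft.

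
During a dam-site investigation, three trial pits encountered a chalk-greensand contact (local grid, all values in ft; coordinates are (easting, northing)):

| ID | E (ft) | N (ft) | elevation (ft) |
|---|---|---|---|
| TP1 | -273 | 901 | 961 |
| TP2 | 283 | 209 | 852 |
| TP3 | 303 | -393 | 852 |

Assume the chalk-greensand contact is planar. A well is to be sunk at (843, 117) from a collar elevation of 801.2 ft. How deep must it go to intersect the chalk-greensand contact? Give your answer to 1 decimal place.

63.1 ft

Two edge vectors: TP1→TP2 = (556, -692, -109), TP1→TP3 = (576, -1294, -109).
Normal n = (TP1→TP2) × (TP1→TP3) = (-65618, -2180, -320872).
So ∂z/∂E = −n_x/n_z = −0.20450 and ∂z/∂N = −n_y/n_z = −0.00679.
Intercept c from TP1: 961 − 55.83 + 6.12 = 911.29.
At (843, 117): z_contact = −172.39 − 0.79 + 911.29 = 738.11 ft.
Depth below ground = 801.2 − 738.11 = 63.1 ft.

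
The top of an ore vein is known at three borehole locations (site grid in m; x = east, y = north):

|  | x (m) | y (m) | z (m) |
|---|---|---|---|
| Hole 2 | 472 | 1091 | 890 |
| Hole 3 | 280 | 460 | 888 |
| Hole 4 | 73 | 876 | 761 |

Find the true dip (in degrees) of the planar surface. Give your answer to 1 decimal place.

Two edge vectors: Hole 2→Hole 3 = (-192, -631, -2), Hole 2→Hole 4 = (-399, -215, -129).
Normal n = (Hole 2→Hole 3) × (Hole 2→Hole 4) = (80969, -23970, -210489).
So ∂z/∂x = −n_x/n_z = 0.38467 and ∂z/∂y = −n_y/n_z = −0.11388.
Gradient magnitude |∇z| = √(a² + b²) = √(0.14797 + 0.01297) = 0.40117.
True dip = arctan(0.40117) = 21.9°, dipping toward WNW (azimuth ≈ 286°).

21.9°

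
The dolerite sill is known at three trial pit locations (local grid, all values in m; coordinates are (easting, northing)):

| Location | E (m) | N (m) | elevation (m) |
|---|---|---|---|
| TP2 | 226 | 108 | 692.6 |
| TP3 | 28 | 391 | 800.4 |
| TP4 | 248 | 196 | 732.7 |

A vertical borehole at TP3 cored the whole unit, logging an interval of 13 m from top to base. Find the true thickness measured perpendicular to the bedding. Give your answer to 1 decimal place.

11.9 m

Let the plane be z = a·E + b·N + c.
TP3−TP2: −198a + 283b = 107.8;  TP4−TP2: 22a + 88b = 40.1.
Solving gives a = 0.07873, b = 0.43600.
|∇z| = √(a²+b²) = 0.44305, so dip δ = arctan(0.44305) = 23.90°.
True thickness = vertical thickness × cos δ = 13 × cos 23.90° = 11.9 m.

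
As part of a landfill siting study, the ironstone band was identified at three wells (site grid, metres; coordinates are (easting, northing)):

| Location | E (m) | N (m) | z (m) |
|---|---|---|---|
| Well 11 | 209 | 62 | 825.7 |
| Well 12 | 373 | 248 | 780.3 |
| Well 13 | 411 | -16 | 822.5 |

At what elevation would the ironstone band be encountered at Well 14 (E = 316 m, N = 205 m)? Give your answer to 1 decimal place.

Two edge vectors: Well 11→Well 12 = (164, 186, -45.4), Well 11→Well 13 = (202, -78, -3.2).
Normal n = (Well 11→Well 12) × (Well 11→Well 13) = (-4136.4, -8646, -50364).
So ∂z/∂E = −n_x/n_z = −0.08213 and ∂z/∂N = −n_y/n_z = −0.17167.
Intercept c from Well 11: 825.7 + 17.17 + 10.64 = 853.51.
At (316, 205): z = −26.0 − 35.2 + 853.51 = 792.4 m.

792.4 m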